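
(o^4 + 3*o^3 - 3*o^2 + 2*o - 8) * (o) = o^5 + 3*o^4 - 3*o^3 + 2*o^2 - 8*o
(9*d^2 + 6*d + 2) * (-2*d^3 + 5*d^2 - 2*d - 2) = -18*d^5 + 33*d^4 + 8*d^3 - 20*d^2 - 16*d - 4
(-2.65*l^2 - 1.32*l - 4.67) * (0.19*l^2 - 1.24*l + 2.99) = -0.5035*l^4 + 3.0352*l^3 - 7.174*l^2 + 1.844*l - 13.9633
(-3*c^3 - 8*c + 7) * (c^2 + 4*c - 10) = -3*c^5 - 12*c^4 + 22*c^3 - 25*c^2 + 108*c - 70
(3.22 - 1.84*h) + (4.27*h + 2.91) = 2.43*h + 6.13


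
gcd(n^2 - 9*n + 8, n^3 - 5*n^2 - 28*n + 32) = n^2 - 9*n + 8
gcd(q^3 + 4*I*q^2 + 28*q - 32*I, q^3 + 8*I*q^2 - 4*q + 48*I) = q - 2*I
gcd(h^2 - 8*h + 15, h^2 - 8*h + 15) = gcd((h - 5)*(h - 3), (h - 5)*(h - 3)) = h^2 - 8*h + 15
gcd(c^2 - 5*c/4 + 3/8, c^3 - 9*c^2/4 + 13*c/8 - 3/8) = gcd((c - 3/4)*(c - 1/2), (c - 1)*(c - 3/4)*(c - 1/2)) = c^2 - 5*c/4 + 3/8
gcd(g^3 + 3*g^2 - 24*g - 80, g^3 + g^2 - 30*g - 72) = g + 4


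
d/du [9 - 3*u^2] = -6*u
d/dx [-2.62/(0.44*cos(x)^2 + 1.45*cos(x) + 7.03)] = -(2.3056*cos(x) + 3.799)*sin(x)/(0.44*cos(x)^2 + 1.45*cos(x) + 7.03)^2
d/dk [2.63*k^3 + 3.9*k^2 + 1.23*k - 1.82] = 7.89*k^2 + 7.8*k + 1.23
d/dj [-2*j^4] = -8*j^3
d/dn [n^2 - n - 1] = 2*n - 1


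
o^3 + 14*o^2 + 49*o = o*(o + 7)^2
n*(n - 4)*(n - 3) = n^3 - 7*n^2 + 12*n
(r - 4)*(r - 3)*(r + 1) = r^3 - 6*r^2 + 5*r + 12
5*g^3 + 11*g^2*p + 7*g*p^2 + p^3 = (g + p)^2*(5*g + p)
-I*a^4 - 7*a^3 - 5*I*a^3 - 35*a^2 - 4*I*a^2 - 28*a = a*(a + 4)*(a - 7*I)*(-I*a - I)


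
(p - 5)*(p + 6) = p^2 + p - 30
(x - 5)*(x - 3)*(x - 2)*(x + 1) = x^4 - 9*x^3 + 21*x^2 + x - 30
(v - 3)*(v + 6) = v^2 + 3*v - 18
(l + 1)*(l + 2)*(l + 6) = l^3 + 9*l^2 + 20*l + 12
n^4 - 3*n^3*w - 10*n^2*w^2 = n^2*(n - 5*w)*(n + 2*w)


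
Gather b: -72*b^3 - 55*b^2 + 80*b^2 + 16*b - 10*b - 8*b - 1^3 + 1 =-72*b^3 + 25*b^2 - 2*b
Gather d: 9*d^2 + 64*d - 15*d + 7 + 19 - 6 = 9*d^2 + 49*d + 20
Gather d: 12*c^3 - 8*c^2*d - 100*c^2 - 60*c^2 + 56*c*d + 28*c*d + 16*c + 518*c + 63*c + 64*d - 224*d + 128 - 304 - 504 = 12*c^3 - 160*c^2 + 597*c + d*(-8*c^2 + 84*c - 160) - 680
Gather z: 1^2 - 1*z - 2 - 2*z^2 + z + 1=-2*z^2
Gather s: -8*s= -8*s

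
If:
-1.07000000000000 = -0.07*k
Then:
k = 15.29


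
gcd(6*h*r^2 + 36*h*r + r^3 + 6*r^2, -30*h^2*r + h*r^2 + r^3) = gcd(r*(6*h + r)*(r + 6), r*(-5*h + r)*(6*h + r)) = 6*h*r + r^2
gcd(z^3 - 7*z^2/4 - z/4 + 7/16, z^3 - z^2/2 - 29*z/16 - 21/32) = z^2 - 5*z/4 - 7/8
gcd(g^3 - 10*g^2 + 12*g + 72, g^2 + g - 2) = g + 2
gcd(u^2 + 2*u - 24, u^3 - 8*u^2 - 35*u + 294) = u + 6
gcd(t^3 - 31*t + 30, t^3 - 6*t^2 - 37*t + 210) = t^2 + t - 30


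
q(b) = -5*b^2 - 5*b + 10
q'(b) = -10*b - 5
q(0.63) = 4.87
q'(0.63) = -11.30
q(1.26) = -4.24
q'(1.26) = -17.60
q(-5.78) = -128.14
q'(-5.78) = 52.80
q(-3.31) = -28.23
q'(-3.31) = 28.10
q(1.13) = -2.03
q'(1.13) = -16.30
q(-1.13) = 9.27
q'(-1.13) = 6.30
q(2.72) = -40.59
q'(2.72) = -32.20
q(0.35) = 7.64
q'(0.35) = -8.50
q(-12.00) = -650.00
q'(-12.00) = 115.00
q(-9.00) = -350.00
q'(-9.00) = 85.00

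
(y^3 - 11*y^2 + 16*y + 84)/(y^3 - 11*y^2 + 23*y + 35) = (y^2 - 4*y - 12)/(y^2 - 4*y - 5)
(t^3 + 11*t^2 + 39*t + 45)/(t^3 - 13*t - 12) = (t^2 + 8*t + 15)/(t^2 - 3*t - 4)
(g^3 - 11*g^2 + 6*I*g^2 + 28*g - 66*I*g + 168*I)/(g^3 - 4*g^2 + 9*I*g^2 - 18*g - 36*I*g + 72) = (g - 7)/(g + 3*I)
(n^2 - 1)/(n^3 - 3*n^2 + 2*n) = (n + 1)/(n*(n - 2))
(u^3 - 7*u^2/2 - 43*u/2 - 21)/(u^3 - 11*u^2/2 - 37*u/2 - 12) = (u^2 - 5*u - 14)/(u^2 - 7*u - 8)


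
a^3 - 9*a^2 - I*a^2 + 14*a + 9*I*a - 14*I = (a - 7)*(a - 2)*(a - I)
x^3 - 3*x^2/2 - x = x*(x - 2)*(x + 1/2)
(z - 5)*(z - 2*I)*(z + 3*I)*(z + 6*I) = z^4 - 5*z^3 + 7*I*z^3 - 35*I*z^2 + 36*I*z - 180*I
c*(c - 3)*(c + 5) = c^3 + 2*c^2 - 15*c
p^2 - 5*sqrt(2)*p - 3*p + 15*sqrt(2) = (p - 3)*(p - 5*sqrt(2))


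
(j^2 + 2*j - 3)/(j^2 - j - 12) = (j - 1)/(j - 4)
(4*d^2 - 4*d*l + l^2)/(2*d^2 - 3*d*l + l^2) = (2*d - l)/(d - l)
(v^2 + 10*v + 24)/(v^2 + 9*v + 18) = (v + 4)/(v + 3)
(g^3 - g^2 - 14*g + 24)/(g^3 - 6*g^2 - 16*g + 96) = (g^2 - 5*g + 6)/(g^2 - 10*g + 24)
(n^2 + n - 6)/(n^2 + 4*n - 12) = (n + 3)/(n + 6)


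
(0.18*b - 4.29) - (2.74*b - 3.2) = -2.56*b - 1.09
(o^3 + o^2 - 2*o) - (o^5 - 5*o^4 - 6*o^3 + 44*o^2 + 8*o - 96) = -o^5 + 5*o^4 + 7*o^3 - 43*o^2 - 10*o + 96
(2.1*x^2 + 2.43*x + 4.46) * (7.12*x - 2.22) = 14.952*x^3 + 12.6396*x^2 + 26.3606*x - 9.9012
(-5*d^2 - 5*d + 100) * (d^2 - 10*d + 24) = -5*d^4 + 45*d^3 + 30*d^2 - 1120*d + 2400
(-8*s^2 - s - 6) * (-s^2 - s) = 8*s^4 + 9*s^3 + 7*s^2 + 6*s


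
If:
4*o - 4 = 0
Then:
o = 1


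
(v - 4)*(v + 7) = v^2 + 3*v - 28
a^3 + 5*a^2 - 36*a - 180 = (a - 6)*(a + 5)*(a + 6)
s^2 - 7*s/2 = s*(s - 7/2)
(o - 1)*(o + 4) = o^2 + 3*o - 4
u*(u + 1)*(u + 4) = u^3 + 5*u^2 + 4*u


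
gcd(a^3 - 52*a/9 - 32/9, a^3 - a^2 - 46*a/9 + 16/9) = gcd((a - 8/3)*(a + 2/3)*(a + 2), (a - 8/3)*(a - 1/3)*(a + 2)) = a^2 - 2*a/3 - 16/3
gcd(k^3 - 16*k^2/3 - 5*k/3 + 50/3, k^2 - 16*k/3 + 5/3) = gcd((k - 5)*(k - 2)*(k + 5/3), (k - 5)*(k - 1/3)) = k - 5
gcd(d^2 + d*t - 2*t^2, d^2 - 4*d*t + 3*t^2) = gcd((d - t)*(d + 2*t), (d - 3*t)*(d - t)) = -d + t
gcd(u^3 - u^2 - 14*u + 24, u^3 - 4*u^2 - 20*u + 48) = u^2 + 2*u - 8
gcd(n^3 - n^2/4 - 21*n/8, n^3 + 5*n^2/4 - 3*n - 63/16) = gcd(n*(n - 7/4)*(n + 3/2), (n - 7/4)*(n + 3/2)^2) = n^2 - n/4 - 21/8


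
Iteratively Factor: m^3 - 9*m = (m + 3)*(m^2 - 3*m) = m*(m + 3)*(m - 3)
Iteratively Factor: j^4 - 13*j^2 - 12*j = (j + 1)*(j^3 - j^2 - 12*j) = j*(j + 1)*(j^2 - j - 12) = j*(j + 1)*(j + 3)*(j - 4)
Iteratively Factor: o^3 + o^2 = (o)*(o^2 + o) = o*(o + 1)*(o)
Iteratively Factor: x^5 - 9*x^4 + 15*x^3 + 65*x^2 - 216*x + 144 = (x - 1)*(x^4 - 8*x^3 + 7*x^2 + 72*x - 144) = (x - 4)*(x - 1)*(x^3 - 4*x^2 - 9*x + 36) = (x - 4)*(x - 1)*(x + 3)*(x^2 - 7*x + 12) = (x - 4)^2*(x - 1)*(x + 3)*(x - 3)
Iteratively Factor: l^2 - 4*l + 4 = (l - 2)*(l - 2)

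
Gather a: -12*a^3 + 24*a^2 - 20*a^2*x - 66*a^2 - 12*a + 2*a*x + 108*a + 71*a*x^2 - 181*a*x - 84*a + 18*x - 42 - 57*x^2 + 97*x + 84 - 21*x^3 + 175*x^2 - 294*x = -12*a^3 + a^2*(-20*x - 42) + a*(71*x^2 - 179*x + 12) - 21*x^3 + 118*x^2 - 179*x + 42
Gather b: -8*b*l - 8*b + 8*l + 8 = b*(-8*l - 8) + 8*l + 8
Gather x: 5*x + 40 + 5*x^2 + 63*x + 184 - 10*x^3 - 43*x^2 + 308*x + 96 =-10*x^3 - 38*x^2 + 376*x + 320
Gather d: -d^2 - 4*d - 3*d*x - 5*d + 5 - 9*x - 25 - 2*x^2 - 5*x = -d^2 + d*(-3*x - 9) - 2*x^2 - 14*x - 20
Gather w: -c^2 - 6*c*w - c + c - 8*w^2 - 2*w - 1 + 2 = -c^2 - 8*w^2 + w*(-6*c - 2) + 1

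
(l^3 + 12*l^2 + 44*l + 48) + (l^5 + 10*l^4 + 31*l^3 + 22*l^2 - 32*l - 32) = l^5 + 10*l^4 + 32*l^3 + 34*l^2 + 12*l + 16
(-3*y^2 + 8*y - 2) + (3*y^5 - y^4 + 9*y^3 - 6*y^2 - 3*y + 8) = 3*y^5 - y^4 + 9*y^3 - 9*y^2 + 5*y + 6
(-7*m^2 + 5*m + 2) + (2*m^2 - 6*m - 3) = -5*m^2 - m - 1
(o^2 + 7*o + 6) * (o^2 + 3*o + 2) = o^4 + 10*o^3 + 29*o^2 + 32*o + 12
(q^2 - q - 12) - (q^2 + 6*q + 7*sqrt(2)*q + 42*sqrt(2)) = -7*sqrt(2)*q - 7*q - 42*sqrt(2) - 12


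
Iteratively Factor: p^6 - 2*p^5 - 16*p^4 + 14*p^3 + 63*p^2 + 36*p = (p + 3)*(p^5 - 5*p^4 - p^3 + 17*p^2 + 12*p) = (p - 3)*(p + 3)*(p^4 - 2*p^3 - 7*p^2 - 4*p) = (p - 3)*(p + 1)*(p + 3)*(p^3 - 3*p^2 - 4*p) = (p - 4)*(p - 3)*(p + 1)*(p + 3)*(p^2 + p) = p*(p - 4)*(p - 3)*(p + 1)*(p + 3)*(p + 1)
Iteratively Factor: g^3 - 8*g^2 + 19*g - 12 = (g - 4)*(g^2 - 4*g + 3) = (g - 4)*(g - 3)*(g - 1)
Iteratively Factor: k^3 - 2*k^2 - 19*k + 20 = (k - 1)*(k^2 - k - 20) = (k - 5)*(k - 1)*(k + 4)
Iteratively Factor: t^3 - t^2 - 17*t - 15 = (t - 5)*(t^2 + 4*t + 3) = (t - 5)*(t + 1)*(t + 3)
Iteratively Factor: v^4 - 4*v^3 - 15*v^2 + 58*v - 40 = (v + 4)*(v^3 - 8*v^2 + 17*v - 10) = (v - 1)*(v + 4)*(v^2 - 7*v + 10) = (v - 2)*(v - 1)*(v + 4)*(v - 5)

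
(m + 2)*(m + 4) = m^2 + 6*m + 8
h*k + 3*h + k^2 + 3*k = (h + k)*(k + 3)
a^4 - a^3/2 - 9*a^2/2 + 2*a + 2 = (a - 2)*(a - 1)*(a + 1/2)*(a + 2)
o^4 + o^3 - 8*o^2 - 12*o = o*(o - 3)*(o + 2)^2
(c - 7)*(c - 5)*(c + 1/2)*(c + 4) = c^4 - 15*c^3/2 - 17*c^2 + 267*c/2 + 70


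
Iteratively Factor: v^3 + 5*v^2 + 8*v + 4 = (v + 2)*(v^2 + 3*v + 2) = (v + 2)^2*(v + 1)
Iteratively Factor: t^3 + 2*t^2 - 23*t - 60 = (t + 3)*(t^2 - t - 20) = (t - 5)*(t + 3)*(t + 4)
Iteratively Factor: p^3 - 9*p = (p + 3)*(p^2 - 3*p) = (p - 3)*(p + 3)*(p)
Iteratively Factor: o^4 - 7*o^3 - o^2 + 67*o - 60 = (o - 1)*(o^3 - 6*o^2 - 7*o + 60) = (o - 4)*(o - 1)*(o^2 - 2*o - 15) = (o - 5)*(o - 4)*(o - 1)*(o + 3)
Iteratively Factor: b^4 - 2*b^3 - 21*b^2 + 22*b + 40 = (b - 2)*(b^3 - 21*b - 20) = (b - 2)*(b + 4)*(b^2 - 4*b - 5) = (b - 5)*(b - 2)*(b + 4)*(b + 1)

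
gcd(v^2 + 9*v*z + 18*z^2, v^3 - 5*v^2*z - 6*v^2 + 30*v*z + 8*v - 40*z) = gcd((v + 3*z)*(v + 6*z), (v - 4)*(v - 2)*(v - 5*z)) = 1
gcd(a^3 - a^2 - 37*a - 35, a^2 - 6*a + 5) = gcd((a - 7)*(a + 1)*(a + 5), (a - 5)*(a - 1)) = 1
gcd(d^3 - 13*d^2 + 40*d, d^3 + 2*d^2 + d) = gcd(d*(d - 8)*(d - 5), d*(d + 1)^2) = d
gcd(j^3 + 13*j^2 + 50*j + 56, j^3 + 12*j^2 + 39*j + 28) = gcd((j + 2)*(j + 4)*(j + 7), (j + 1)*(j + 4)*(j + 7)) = j^2 + 11*j + 28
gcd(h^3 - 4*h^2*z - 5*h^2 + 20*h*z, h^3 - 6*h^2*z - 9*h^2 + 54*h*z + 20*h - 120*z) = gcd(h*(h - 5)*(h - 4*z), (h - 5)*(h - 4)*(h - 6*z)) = h - 5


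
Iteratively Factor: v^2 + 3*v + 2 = (v + 2)*(v + 1)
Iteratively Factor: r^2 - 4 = (r + 2)*(r - 2)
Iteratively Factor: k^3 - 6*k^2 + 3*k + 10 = (k - 5)*(k^2 - k - 2) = (k - 5)*(k + 1)*(k - 2)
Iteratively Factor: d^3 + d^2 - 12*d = (d - 3)*(d^2 + 4*d) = d*(d - 3)*(d + 4)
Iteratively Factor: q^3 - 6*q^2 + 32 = (q + 2)*(q^2 - 8*q + 16) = (q - 4)*(q + 2)*(q - 4)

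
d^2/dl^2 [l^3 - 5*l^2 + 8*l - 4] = 6*l - 10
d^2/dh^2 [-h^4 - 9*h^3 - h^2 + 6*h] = -12*h^2 - 54*h - 2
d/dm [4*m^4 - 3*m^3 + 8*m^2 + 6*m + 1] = 16*m^3 - 9*m^2 + 16*m + 6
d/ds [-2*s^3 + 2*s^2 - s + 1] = -6*s^2 + 4*s - 1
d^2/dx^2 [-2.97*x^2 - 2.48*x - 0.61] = -5.94000000000000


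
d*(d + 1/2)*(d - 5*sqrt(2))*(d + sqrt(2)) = d^4 - 4*sqrt(2)*d^3 + d^3/2 - 10*d^2 - 2*sqrt(2)*d^2 - 5*d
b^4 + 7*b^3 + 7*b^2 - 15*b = b*(b - 1)*(b + 3)*(b + 5)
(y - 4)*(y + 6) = y^2 + 2*y - 24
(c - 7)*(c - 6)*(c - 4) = c^3 - 17*c^2 + 94*c - 168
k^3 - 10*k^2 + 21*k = k*(k - 7)*(k - 3)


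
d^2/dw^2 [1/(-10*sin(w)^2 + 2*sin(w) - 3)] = 2*(200*sin(w)^4 - 30*sin(w)^3 - 358*sin(w)^2 + 63*sin(w) + 26)/(10*sin(w)^2 - 2*sin(w) + 3)^3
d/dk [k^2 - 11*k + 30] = 2*k - 11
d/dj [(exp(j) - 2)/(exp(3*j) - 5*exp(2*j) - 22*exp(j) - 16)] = ((exp(j) - 2)*(-3*exp(2*j) + 10*exp(j) + 22) + exp(3*j) - 5*exp(2*j) - 22*exp(j) - 16)*exp(j)/(-exp(3*j) + 5*exp(2*j) + 22*exp(j) + 16)^2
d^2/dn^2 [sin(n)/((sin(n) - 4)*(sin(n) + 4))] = -(sin(n)^4 + 94*sin(n)^2 + 160)*sin(n)/((sin(n) - 4)^3*(sin(n) + 4)^3)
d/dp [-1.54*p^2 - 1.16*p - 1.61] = -3.08*p - 1.16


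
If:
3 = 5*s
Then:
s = 3/5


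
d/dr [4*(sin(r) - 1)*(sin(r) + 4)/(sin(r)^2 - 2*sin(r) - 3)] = 4*(-5*sin(r)^2 + 2*sin(r) - 17)*cos(r)/((sin(r) - 3)^2*(sin(r) + 1)^2)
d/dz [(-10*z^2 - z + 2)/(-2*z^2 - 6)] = (-z^2 + 64*z + 3)/(2*(z^4 + 6*z^2 + 9))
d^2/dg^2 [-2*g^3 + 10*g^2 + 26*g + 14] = 20 - 12*g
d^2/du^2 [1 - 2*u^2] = -4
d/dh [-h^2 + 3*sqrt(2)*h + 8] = -2*h + 3*sqrt(2)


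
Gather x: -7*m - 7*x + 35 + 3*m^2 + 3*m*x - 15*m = 3*m^2 - 22*m + x*(3*m - 7) + 35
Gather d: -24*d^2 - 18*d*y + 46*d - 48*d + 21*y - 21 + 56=-24*d^2 + d*(-18*y - 2) + 21*y + 35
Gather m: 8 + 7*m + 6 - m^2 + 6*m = -m^2 + 13*m + 14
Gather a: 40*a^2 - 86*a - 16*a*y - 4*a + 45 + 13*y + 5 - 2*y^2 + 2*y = 40*a^2 + a*(-16*y - 90) - 2*y^2 + 15*y + 50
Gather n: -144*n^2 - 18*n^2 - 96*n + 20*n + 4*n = -162*n^2 - 72*n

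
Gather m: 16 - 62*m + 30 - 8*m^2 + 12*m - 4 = -8*m^2 - 50*m + 42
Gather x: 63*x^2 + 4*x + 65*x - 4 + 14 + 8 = 63*x^2 + 69*x + 18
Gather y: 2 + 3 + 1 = 6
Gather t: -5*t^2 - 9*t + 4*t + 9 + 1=-5*t^2 - 5*t + 10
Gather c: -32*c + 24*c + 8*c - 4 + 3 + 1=0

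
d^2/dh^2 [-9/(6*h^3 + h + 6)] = 18*(18*h*(6*h^3 + h + 6) - (18*h^2 + 1)^2)/(6*h^3 + h + 6)^3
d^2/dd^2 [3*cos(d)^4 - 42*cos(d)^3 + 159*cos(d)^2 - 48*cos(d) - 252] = -48*sin(d)^4 + 696*sin(d)^2 + 159*cos(d)/2 + 189*cos(3*d)/2 - 330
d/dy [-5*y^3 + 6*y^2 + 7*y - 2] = -15*y^2 + 12*y + 7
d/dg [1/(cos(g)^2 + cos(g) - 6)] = (2*cos(g) + 1)*sin(g)/(cos(g)^2 + cos(g) - 6)^2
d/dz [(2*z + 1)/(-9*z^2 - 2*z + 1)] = 2*(9*z^2 + 9*z + 2)/(81*z^4 + 36*z^3 - 14*z^2 - 4*z + 1)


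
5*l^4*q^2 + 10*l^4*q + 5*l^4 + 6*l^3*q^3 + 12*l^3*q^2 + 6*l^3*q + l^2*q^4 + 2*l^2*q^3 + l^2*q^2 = (l + q)*(5*l + q)*(l*q + l)^2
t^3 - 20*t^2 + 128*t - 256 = (t - 8)^2*(t - 4)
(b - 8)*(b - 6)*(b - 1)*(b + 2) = b^4 - 13*b^3 + 32*b^2 + 76*b - 96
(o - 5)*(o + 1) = o^2 - 4*o - 5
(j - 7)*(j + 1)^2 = j^3 - 5*j^2 - 13*j - 7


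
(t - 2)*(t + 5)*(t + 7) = t^3 + 10*t^2 + 11*t - 70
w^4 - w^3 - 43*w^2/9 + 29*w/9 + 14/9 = (w - 7/3)*(w - 1)*(w + 1/3)*(w + 2)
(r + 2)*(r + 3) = r^2 + 5*r + 6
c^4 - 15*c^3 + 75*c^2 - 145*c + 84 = (c - 7)*(c - 4)*(c - 3)*(c - 1)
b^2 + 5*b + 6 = (b + 2)*(b + 3)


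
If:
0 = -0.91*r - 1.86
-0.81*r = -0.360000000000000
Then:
No Solution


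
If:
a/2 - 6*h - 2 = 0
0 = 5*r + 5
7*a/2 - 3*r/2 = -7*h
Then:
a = 10/49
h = -31/98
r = -1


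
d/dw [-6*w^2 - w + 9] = -12*w - 1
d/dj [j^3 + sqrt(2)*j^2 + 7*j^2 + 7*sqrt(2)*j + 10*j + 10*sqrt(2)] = 3*j^2 + 2*sqrt(2)*j + 14*j + 7*sqrt(2) + 10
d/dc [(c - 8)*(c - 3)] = 2*c - 11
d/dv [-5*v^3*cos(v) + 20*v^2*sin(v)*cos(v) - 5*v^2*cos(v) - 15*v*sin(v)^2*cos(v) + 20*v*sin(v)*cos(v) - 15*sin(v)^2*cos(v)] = 5*v^3*sin(v) + 5*v^2*sin(v) - 15*v^2*cos(v) + 20*v^2*cos(2*v) + 15*v*sin(v)/4 - 45*v*sin(3*v)/4 + 20*sqrt(2)*v*sin(2*v + pi/4) - 10*v*cos(v) + 10*sin(2*v) - 45*sin(3*v)/4 + 15*cos(3*v)/4 - 15*sqrt(2)*cos(v + pi/4)/4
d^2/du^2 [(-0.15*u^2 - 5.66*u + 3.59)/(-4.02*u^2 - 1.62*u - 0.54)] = (3.5527136788005e-15*u^4 + 180.982008*u^3 - 350.048736*u^2 - 213.997464*u - 13.072104)/(64.964808*u^6 + 78.539544*u^5 + 57.830112*u^4 + 25.351704*u^3 + 7.768224*u^2 + 1.417176*u + 0.157464)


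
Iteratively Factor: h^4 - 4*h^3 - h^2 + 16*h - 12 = (h - 1)*(h^3 - 3*h^2 - 4*h + 12) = (h - 2)*(h - 1)*(h^2 - h - 6) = (h - 3)*(h - 2)*(h - 1)*(h + 2)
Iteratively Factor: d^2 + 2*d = (d + 2)*(d)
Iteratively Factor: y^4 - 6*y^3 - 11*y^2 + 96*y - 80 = (y - 1)*(y^3 - 5*y^2 - 16*y + 80) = (y - 1)*(y + 4)*(y^2 - 9*y + 20) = (y - 5)*(y - 1)*(y + 4)*(y - 4)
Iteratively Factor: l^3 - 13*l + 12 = (l - 3)*(l^2 + 3*l - 4) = (l - 3)*(l + 4)*(l - 1)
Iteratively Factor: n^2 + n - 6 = (n + 3)*(n - 2)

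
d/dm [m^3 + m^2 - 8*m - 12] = 3*m^2 + 2*m - 8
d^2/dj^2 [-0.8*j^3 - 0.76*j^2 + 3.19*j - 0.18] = -4.8*j - 1.52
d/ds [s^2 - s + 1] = 2*s - 1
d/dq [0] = 0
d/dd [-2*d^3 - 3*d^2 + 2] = 6*d*(-d - 1)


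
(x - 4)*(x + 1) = x^2 - 3*x - 4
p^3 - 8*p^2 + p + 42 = (p - 7)*(p - 3)*(p + 2)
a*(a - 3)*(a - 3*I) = a^3 - 3*a^2 - 3*I*a^2 + 9*I*a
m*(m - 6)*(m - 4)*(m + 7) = m^4 - 3*m^3 - 46*m^2 + 168*m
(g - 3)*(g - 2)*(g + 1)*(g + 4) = g^4 - 15*g^2 + 10*g + 24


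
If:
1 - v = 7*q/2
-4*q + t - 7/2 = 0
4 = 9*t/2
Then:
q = -47/72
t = 8/9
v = 473/144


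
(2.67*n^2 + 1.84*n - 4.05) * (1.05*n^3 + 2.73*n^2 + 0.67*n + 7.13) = 2.8035*n^5 + 9.2211*n^4 + 2.5596*n^3 + 9.2134*n^2 + 10.4057*n - 28.8765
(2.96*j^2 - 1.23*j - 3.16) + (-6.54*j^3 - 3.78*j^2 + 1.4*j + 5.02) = -6.54*j^3 - 0.82*j^2 + 0.17*j + 1.86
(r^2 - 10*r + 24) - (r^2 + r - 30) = 54 - 11*r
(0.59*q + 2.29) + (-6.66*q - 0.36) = 1.93 - 6.07*q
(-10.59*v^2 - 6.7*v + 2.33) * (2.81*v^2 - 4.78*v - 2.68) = -29.7579*v^4 + 31.7932*v^3 + 66.9545*v^2 + 6.8186*v - 6.2444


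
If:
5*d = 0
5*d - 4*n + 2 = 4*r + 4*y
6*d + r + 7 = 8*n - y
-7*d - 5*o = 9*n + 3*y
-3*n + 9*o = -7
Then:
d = 0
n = 5/6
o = -1/2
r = 4/3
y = -5/3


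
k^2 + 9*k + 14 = (k + 2)*(k + 7)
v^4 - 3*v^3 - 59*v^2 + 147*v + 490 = (v - 7)*(v - 5)*(v + 2)*(v + 7)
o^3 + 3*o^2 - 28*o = o*(o - 4)*(o + 7)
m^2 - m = m*(m - 1)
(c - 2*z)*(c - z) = c^2 - 3*c*z + 2*z^2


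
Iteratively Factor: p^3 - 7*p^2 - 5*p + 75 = (p - 5)*(p^2 - 2*p - 15) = (p - 5)^2*(p + 3)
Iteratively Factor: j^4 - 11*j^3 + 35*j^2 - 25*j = (j - 5)*(j^3 - 6*j^2 + 5*j) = (j - 5)^2*(j^2 - j) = j*(j - 5)^2*(j - 1)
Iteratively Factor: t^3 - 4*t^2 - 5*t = (t)*(t^2 - 4*t - 5) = t*(t + 1)*(t - 5)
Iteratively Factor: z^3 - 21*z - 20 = (z + 4)*(z^2 - 4*z - 5) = (z + 1)*(z + 4)*(z - 5)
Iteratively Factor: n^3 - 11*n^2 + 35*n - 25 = (n - 1)*(n^2 - 10*n + 25) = (n - 5)*(n - 1)*(n - 5)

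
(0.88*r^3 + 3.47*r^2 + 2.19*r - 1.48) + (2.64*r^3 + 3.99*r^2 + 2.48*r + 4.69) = 3.52*r^3 + 7.46*r^2 + 4.67*r + 3.21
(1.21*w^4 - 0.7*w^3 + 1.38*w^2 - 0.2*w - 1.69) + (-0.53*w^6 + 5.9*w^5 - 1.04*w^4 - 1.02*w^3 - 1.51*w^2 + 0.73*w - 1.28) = -0.53*w^6 + 5.9*w^5 + 0.17*w^4 - 1.72*w^3 - 0.13*w^2 + 0.53*w - 2.97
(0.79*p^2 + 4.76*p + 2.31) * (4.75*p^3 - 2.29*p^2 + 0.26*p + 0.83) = 3.7525*p^5 + 20.8009*p^4 + 0.277500000000002*p^3 - 3.3966*p^2 + 4.5514*p + 1.9173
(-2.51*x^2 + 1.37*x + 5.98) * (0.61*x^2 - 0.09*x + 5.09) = -1.5311*x^4 + 1.0616*x^3 - 9.2514*x^2 + 6.4351*x + 30.4382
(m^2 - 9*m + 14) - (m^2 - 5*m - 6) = 20 - 4*m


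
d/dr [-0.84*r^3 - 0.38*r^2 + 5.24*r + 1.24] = -2.52*r^2 - 0.76*r + 5.24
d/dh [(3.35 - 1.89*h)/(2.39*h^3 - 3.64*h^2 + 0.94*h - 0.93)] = (9.0342*h^3 - 30.8991*h^2 + 24.388*h - 1.3913)/(5.7121*h^6 - 17.3992*h^5 + 17.7428*h^4 - 11.2886*h^3 + 7.654*h^2 - 1.7484*h + 0.8649)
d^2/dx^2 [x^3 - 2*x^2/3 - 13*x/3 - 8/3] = 6*x - 4/3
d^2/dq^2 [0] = 0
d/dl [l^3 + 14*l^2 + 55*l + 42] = 3*l^2 + 28*l + 55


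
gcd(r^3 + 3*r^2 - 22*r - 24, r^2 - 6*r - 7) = r + 1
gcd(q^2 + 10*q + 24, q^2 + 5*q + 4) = q + 4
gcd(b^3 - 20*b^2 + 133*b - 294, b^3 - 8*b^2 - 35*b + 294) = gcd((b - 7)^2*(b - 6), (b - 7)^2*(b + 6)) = b^2 - 14*b + 49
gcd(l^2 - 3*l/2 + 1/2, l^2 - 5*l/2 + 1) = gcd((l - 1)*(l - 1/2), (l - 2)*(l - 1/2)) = l - 1/2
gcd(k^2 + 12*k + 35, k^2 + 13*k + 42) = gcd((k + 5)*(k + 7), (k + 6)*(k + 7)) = k + 7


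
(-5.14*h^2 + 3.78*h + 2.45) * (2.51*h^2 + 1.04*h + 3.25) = -12.9014*h^4 + 4.1422*h^3 - 6.6243*h^2 + 14.833*h + 7.9625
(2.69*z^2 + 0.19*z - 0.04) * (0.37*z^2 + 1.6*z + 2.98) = 0.9953*z^4 + 4.3743*z^3 + 8.3054*z^2 + 0.5022*z - 0.1192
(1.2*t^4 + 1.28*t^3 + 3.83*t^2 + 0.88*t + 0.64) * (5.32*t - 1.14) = 6.384*t^5 + 5.4416*t^4 + 18.9164*t^3 + 0.3154*t^2 + 2.4016*t - 0.7296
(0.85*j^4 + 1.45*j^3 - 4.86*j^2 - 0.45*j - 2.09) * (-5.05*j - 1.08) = -4.2925*j^5 - 8.2405*j^4 + 22.977*j^3 + 7.5213*j^2 + 11.0405*j + 2.2572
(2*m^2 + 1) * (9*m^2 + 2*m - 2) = 18*m^4 + 4*m^3 + 5*m^2 + 2*m - 2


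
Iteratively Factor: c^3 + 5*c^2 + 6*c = (c + 2)*(c^2 + 3*c) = c*(c + 2)*(c + 3)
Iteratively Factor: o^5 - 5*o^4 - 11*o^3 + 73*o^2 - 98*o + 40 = (o - 5)*(o^4 - 11*o^2 + 18*o - 8) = (o - 5)*(o - 1)*(o^3 + o^2 - 10*o + 8) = (o - 5)*(o - 1)*(o + 4)*(o^2 - 3*o + 2) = (o - 5)*(o - 2)*(o - 1)*(o + 4)*(o - 1)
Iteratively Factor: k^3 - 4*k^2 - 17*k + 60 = (k + 4)*(k^2 - 8*k + 15) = (k - 5)*(k + 4)*(k - 3)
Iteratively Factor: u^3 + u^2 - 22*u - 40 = (u + 4)*(u^2 - 3*u - 10) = (u - 5)*(u + 4)*(u + 2)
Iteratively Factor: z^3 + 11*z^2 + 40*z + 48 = (z + 4)*(z^2 + 7*z + 12) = (z + 3)*(z + 4)*(z + 4)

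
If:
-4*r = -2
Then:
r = 1/2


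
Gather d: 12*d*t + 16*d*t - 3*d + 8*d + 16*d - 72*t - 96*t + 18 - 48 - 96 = d*(28*t + 21) - 168*t - 126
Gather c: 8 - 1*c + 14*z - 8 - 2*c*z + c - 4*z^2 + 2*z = -2*c*z - 4*z^2 + 16*z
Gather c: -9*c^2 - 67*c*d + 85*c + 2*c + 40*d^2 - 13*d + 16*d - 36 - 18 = -9*c^2 + c*(87 - 67*d) + 40*d^2 + 3*d - 54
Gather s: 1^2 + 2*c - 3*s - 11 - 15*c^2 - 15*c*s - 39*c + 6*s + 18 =-15*c^2 - 37*c + s*(3 - 15*c) + 8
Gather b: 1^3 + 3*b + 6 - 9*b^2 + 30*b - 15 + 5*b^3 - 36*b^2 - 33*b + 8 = 5*b^3 - 45*b^2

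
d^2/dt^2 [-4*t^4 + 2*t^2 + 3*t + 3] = 4 - 48*t^2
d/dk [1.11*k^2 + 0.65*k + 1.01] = 2.22*k + 0.65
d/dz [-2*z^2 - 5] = -4*z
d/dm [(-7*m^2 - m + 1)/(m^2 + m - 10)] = 3*(-2*m^2 + 46*m + 3)/(m^4 + 2*m^3 - 19*m^2 - 20*m + 100)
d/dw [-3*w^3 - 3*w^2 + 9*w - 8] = -9*w^2 - 6*w + 9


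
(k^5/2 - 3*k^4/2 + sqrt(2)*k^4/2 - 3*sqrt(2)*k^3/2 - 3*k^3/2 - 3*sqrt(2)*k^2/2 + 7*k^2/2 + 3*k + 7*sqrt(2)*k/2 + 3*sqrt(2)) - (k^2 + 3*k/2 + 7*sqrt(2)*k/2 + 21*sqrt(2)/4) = k^5/2 - 3*k^4/2 + sqrt(2)*k^4/2 - 3*sqrt(2)*k^3/2 - 3*k^3/2 - 3*sqrt(2)*k^2/2 + 5*k^2/2 + 3*k/2 - 9*sqrt(2)/4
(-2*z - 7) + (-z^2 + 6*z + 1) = -z^2 + 4*z - 6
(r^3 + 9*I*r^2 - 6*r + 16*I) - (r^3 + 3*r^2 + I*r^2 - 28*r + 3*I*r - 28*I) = -3*r^2 + 8*I*r^2 + 22*r - 3*I*r + 44*I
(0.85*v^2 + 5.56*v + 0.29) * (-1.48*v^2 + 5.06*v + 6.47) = -1.258*v^4 - 3.9278*v^3 + 33.2039*v^2 + 37.4406*v + 1.8763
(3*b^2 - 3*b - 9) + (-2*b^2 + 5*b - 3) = b^2 + 2*b - 12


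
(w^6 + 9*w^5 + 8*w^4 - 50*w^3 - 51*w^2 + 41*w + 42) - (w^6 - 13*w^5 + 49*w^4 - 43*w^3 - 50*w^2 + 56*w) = 22*w^5 - 41*w^4 - 7*w^3 - w^2 - 15*w + 42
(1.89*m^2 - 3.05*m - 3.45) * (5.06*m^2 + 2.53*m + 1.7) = 9.5634*m^4 - 10.6513*m^3 - 21.9605*m^2 - 13.9135*m - 5.865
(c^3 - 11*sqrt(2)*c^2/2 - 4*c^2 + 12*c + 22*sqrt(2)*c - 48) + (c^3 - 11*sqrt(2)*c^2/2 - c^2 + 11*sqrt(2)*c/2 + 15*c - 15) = 2*c^3 - 11*sqrt(2)*c^2 - 5*c^2 + 27*c + 55*sqrt(2)*c/2 - 63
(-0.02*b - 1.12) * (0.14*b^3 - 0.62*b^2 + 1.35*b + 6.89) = -0.0028*b^4 - 0.1444*b^3 + 0.6674*b^2 - 1.6498*b - 7.7168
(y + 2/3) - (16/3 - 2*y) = 3*y - 14/3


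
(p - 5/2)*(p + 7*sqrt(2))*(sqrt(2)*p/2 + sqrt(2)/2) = sqrt(2)*p^3/2 - 3*sqrt(2)*p^2/4 + 7*p^2 - 21*p/2 - 5*sqrt(2)*p/4 - 35/2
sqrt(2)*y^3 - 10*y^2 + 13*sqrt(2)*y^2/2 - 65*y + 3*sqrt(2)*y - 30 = (y + 6)*(y - 5*sqrt(2))*(sqrt(2)*y + sqrt(2)/2)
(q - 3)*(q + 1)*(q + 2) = q^3 - 7*q - 6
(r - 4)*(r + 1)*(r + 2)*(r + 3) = r^4 + 2*r^3 - 13*r^2 - 38*r - 24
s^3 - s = s*(s - 1)*(s + 1)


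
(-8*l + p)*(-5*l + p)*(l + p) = 40*l^3 + 27*l^2*p - 12*l*p^2 + p^3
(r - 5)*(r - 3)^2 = r^3 - 11*r^2 + 39*r - 45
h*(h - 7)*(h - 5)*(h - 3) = h^4 - 15*h^3 + 71*h^2 - 105*h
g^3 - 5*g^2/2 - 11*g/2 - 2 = (g - 4)*(g + 1/2)*(g + 1)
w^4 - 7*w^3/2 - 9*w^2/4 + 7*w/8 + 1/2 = (w - 4)*(w - 1/2)*(w + 1/2)^2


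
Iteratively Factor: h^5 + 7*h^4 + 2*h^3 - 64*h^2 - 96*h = (h + 4)*(h^4 + 3*h^3 - 10*h^2 - 24*h) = h*(h + 4)*(h^3 + 3*h^2 - 10*h - 24) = h*(h + 2)*(h + 4)*(h^2 + h - 12) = h*(h - 3)*(h + 2)*(h + 4)*(h + 4)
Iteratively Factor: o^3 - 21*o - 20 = (o + 1)*(o^2 - o - 20) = (o - 5)*(o + 1)*(o + 4)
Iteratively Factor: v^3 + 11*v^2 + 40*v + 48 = (v + 4)*(v^2 + 7*v + 12) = (v + 4)^2*(v + 3)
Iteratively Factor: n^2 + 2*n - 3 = (n + 3)*(n - 1)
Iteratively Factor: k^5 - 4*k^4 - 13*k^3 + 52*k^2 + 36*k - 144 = (k + 2)*(k^4 - 6*k^3 - k^2 + 54*k - 72) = (k + 2)*(k + 3)*(k^3 - 9*k^2 + 26*k - 24) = (k - 4)*(k + 2)*(k + 3)*(k^2 - 5*k + 6) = (k - 4)*(k - 3)*(k + 2)*(k + 3)*(k - 2)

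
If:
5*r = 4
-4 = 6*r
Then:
No Solution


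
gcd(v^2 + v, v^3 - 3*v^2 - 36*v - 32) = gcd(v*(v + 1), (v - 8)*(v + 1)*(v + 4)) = v + 1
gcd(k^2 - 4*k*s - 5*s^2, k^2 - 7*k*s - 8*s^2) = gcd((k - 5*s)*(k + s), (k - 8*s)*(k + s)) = k + s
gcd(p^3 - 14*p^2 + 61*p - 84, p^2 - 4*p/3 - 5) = p - 3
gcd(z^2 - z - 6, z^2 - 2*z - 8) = z + 2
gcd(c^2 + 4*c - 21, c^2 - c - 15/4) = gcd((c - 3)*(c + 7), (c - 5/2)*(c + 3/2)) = 1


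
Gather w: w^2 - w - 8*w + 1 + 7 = w^2 - 9*w + 8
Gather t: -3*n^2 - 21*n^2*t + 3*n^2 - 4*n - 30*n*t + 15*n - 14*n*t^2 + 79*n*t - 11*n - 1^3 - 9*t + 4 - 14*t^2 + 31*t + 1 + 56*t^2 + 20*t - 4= t^2*(42 - 14*n) + t*(-21*n^2 + 49*n + 42)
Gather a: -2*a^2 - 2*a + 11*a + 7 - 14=-2*a^2 + 9*a - 7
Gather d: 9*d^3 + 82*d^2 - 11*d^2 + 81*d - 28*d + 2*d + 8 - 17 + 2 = 9*d^3 + 71*d^2 + 55*d - 7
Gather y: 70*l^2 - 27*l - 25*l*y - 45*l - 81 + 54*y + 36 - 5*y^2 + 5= 70*l^2 - 72*l - 5*y^2 + y*(54 - 25*l) - 40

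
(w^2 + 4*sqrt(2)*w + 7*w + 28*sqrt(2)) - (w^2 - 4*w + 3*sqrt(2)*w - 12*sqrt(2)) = sqrt(2)*w + 11*w + 40*sqrt(2)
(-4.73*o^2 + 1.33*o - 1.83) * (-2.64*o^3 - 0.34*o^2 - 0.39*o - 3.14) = 12.4872*o^5 - 1.903*o^4 + 6.2237*o^3 + 14.9557*o^2 - 3.4625*o + 5.7462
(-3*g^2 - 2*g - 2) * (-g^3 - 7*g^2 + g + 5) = 3*g^5 + 23*g^4 + 13*g^3 - 3*g^2 - 12*g - 10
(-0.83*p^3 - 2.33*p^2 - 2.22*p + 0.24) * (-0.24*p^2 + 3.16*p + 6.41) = 0.1992*p^5 - 2.0636*p^4 - 12.1503*p^3 - 22.0081*p^2 - 13.4718*p + 1.5384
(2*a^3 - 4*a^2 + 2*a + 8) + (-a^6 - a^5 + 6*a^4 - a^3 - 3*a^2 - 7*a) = -a^6 - a^5 + 6*a^4 + a^3 - 7*a^2 - 5*a + 8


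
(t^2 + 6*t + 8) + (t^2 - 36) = 2*t^2 + 6*t - 28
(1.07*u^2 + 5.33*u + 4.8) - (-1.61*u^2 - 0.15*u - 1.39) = 2.68*u^2 + 5.48*u + 6.19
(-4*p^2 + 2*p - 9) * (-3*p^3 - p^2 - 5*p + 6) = 12*p^5 - 2*p^4 + 45*p^3 - 25*p^2 + 57*p - 54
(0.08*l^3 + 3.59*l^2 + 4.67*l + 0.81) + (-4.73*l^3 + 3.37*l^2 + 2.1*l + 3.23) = -4.65*l^3 + 6.96*l^2 + 6.77*l + 4.04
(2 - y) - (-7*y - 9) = 6*y + 11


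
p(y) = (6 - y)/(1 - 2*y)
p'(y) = -1/(1 - 2*y) + 2*(6 - y)/(1 - 2*y)^2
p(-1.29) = 2.04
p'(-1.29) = 0.86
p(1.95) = -1.40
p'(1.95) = 1.31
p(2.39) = -0.96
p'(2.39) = 0.77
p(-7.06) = 0.86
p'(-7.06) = 0.05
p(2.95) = -0.62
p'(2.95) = 0.46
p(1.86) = -1.52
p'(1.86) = 1.49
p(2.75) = -0.72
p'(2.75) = 0.54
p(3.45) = -0.43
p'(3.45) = 0.32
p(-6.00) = 0.92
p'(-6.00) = 0.07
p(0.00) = 6.00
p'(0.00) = 11.00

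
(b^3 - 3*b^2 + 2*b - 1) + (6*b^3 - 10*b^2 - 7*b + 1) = 7*b^3 - 13*b^2 - 5*b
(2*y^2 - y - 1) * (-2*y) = -4*y^3 + 2*y^2 + 2*y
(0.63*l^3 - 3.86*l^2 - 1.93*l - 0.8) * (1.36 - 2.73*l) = -1.7199*l^4 + 11.3946*l^3 + 0.0192999999999994*l^2 - 0.4408*l - 1.088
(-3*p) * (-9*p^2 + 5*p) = 27*p^3 - 15*p^2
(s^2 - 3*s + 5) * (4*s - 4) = 4*s^3 - 16*s^2 + 32*s - 20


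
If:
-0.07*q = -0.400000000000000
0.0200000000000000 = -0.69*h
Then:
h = -0.03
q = 5.71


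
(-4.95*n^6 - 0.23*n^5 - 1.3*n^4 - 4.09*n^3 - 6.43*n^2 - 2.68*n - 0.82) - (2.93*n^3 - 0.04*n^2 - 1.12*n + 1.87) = -4.95*n^6 - 0.23*n^5 - 1.3*n^4 - 7.02*n^3 - 6.39*n^2 - 1.56*n - 2.69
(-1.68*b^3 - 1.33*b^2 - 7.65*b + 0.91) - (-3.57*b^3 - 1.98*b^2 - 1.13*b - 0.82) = 1.89*b^3 + 0.65*b^2 - 6.52*b + 1.73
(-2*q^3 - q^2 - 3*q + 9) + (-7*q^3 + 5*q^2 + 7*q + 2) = -9*q^3 + 4*q^2 + 4*q + 11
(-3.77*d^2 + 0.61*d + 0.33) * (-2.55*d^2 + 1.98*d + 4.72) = 9.6135*d^4 - 9.0201*d^3 - 17.4281*d^2 + 3.5326*d + 1.5576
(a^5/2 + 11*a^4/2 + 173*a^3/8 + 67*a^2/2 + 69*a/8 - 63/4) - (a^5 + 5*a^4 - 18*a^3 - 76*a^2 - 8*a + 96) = -a^5/2 + a^4/2 + 317*a^3/8 + 219*a^2/2 + 133*a/8 - 447/4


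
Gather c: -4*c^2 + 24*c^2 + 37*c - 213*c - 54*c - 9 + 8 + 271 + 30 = 20*c^2 - 230*c + 300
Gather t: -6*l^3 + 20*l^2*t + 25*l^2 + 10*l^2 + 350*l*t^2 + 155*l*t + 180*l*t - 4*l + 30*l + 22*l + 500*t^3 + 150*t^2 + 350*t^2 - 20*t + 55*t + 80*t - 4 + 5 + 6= -6*l^3 + 35*l^2 + 48*l + 500*t^3 + t^2*(350*l + 500) + t*(20*l^2 + 335*l + 115) + 7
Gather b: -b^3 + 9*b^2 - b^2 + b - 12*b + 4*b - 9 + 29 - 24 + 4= -b^3 + 8*b^2 - 7*b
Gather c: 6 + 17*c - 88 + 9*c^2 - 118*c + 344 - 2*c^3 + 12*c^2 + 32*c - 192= -2*c^3 + 21*c^2 - 69*c + 70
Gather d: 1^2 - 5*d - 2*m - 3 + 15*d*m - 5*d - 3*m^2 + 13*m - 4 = d*(15*m - 10) - 3*m^2 + 11*m - 6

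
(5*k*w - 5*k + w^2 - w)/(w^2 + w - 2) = (5*k + w)/(w + 2)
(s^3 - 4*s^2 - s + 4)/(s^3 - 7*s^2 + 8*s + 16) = (s - 1)/(s - 4)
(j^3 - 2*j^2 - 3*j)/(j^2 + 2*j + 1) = j*(j - 3)/(j + 1)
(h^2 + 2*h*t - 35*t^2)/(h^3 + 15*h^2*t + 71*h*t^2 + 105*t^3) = (h - 5*t)/(h^2 + 8*h*t + 15*t^2)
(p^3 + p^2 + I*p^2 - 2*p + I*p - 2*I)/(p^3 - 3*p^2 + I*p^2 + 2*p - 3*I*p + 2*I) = (p + 2)/(p - 2)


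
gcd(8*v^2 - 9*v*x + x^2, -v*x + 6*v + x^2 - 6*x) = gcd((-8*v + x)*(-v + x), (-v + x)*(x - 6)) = -v + x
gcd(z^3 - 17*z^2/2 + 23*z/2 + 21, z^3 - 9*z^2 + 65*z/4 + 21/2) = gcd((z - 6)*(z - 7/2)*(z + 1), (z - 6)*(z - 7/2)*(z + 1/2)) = z^2 - 19*z/2 + 21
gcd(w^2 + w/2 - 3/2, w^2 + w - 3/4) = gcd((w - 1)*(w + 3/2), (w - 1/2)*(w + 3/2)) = w + 3/2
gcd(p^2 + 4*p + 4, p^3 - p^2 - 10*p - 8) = p + 2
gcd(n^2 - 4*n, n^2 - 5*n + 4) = n - 4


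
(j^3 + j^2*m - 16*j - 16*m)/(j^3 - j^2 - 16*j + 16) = (j + m)/(j - 1)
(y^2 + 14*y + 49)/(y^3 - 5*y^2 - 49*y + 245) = (y + 7)/(y^2 - 12*y + 35)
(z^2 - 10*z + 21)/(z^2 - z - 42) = (z - 3)/(z + 6)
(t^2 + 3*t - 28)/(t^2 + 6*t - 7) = (t - 4)/(t - 1)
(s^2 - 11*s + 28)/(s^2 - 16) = (s - 7)/(s + 4)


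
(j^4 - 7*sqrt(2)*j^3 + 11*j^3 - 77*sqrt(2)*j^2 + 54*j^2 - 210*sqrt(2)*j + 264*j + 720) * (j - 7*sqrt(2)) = j^5 - 14*sqrt(2)*j^4 + 11*j^4 - 154*sqrt(2)*j^3 + 152*j^3 - 588*sqrt(2)*j^2 + 1342*j^2 - 1848*sqrt(2)*j + 3660*j - 5040*sqrt(2)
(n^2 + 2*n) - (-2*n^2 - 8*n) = 3*n^2 + 10*n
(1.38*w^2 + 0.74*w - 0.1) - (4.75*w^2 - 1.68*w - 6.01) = -3.37*w^2 + 2.42*w + 5.91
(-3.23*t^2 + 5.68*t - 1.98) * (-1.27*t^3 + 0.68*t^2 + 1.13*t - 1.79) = 4.1021*t^5 - 9.41*t^4 + 2.7271*t^3 + 10.8537*t^2 - 12.4046*t + 3.5442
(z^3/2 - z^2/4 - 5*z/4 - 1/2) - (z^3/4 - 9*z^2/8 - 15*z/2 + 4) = z^3/4 + 7*z^2/8 + 25*z/4 - 9/2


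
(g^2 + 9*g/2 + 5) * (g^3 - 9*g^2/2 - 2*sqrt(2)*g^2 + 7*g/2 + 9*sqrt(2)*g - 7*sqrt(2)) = g^5 - 2*sqrt(2)*g^4 - 47*g^3/4 - 27*g^2/4 + 47*sqrt(2)*g^2/2 + 35*g/2 + 27*sqrt(2)*g/2 - 35*sqrt(2)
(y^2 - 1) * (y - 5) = y^3 - 5*y^2 - y + 5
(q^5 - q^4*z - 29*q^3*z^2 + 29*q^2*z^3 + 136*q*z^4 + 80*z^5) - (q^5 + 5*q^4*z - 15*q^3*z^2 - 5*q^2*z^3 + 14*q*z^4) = -6*q^4*z - 14*q^3*z^2 + 34*q^2*z^3 + 122*q*z^4 + 80*z^5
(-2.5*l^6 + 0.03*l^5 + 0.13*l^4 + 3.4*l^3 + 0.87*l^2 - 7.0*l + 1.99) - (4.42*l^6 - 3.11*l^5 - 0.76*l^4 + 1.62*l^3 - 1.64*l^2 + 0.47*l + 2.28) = -6.92*l^6 + 3.14*l^5 + 0.89*l^4 + 1.78*l^3 + 2.51*l^2 - 7.47*l - 0.29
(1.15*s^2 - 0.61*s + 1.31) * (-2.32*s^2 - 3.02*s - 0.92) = -2.668*s^4 - 2.0578*s^3 - 2.255*s^2 - 3.395*s - 1.2052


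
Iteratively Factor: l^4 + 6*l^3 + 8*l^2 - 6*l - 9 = (l + 3)*(l^3 + 3*l^2 - l - 3) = (l - 1)*(l + 3)*(l^2 + 4*l + 3) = (l - 1)*(l + 3)^2*(l + 1)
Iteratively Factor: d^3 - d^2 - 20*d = (d + 4)*(d^2 - 5*d) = (d - 5)*(d + 4)*(d)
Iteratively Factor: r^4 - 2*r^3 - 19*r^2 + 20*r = (r)*(r^3 - 2*r^2 - 19*r + 20) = r*(r + 4)*(r^2 - 6*r + 5) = r*(r - 1)*(r + 4)*(r - 5)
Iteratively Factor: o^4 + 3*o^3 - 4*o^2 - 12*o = (o - 2)*(o^3 + 5*o^2 + 6*o) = (o - 2)*(o + 2)*(o^2 + 3*o) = o*(o - 2)*(o + 2)*(o + 3)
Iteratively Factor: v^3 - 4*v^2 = (v - 4)*(v^2) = v*(v - 4)*(v)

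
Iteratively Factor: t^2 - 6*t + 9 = (t - 3)*(t - 3)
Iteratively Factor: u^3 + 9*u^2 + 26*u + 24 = (u + 3)*(u^2 + 6*u + 8) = (u + 3)*(u + 4)*(u + 2)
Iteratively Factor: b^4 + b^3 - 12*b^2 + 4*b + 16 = (b - 2)*(b^3 + 3*b^2 - 6*b - 8) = (b - 2)*(b + 1)*(b^2 + 2*b - 8) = (b - 2)^2*(b + 1)*(b + 4)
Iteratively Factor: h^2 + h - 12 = (h + 4)*(h - 3)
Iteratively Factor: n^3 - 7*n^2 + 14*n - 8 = (n - 1)*(n^2 - 6*n + 8) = (n - 2)*(n - 1)*(n - 4)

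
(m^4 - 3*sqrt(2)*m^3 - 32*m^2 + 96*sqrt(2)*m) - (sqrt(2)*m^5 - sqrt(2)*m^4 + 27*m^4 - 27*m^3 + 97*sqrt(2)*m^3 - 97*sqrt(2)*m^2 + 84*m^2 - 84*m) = -sqrt(2)*m^5 - 26*m^4 + sqrt(2)*m^4 - 100*sqrt(2)*m^3 + 27*m^3 - 116*m^2 + 97*sqrt(2)*m^2 + 84*m + 96*sqrt(2)*m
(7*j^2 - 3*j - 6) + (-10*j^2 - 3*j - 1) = -3*j^2 - 6*j - 7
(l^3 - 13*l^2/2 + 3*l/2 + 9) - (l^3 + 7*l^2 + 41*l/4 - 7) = -27*l^2/2 - 35*l/4 + 16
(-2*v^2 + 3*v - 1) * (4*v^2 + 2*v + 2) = -8*v^4 + 8*v^3 - 2*v^2 + 4*v - 2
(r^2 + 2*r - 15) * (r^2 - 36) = r^4 + 2*r^3 - 51*r^2 - 72*r + 540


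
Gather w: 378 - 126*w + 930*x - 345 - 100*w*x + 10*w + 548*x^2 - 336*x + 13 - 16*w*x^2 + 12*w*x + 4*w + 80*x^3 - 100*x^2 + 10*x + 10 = w*(-16*x^2 - 88*x - 112) + 80*x^3 + 448*x^2 + 604*x + 56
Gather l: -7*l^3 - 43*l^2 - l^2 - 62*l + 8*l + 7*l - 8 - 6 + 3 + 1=-7*l^3 - 44*l^2 - 47*l - 10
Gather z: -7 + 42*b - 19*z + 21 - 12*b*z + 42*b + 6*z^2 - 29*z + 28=84*b + 6*z^2 + z*(-12*b - 48) + 42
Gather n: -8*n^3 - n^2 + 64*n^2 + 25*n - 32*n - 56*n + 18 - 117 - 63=-8*n^3 + 63*n^2 - 63*n - 162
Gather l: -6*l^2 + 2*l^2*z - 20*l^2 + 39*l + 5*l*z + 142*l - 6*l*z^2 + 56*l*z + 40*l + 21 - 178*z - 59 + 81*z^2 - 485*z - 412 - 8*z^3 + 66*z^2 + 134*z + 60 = l^2*(2*z - 26) + l*(-6*z^2 + 61*z + 221) - 8*z^3 + 147*z^2 - 529*z - 390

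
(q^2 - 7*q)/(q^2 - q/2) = 2*(q - 7)/(2*q - 1)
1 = 1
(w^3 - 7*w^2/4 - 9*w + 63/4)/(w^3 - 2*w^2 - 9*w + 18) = (w - 7/4)/(w - 2)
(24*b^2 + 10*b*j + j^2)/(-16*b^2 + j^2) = (-6*b - j)/(4*b - j)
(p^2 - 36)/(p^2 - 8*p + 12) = (p + 6)/(p - 2)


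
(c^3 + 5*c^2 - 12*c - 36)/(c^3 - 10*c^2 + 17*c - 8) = (c^3 + 5*c^2 - 12*c - 36)/(c^3 - 10*c^2 + 17*c - 8)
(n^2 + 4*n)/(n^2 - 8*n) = (n + 4)/(n - 8)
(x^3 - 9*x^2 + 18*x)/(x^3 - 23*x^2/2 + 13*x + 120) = 2*x*(x - 3)/(2*x^2 - 11*x - 40)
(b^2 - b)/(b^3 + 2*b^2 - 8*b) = (b - 1)/(b^2 + 2*b - 8)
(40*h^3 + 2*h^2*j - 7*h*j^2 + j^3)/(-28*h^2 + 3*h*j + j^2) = (-10*h^2 - 3*h*j + j^2)/(7*h + j)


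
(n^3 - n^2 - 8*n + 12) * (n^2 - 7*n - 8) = n^5 - 8*n^4 - 9*n^3 + 76*n^2 - 20*n - 96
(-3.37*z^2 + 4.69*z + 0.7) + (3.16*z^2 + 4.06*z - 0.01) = -0.21*z^2 + 8.75*z + 0.69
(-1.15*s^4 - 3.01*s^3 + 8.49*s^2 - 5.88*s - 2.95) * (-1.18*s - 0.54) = 1.357*s^5 + 4.1728*s^4 - 8.3928*s^3 + 2.3538*s^2 + 6.6562*s + 1.593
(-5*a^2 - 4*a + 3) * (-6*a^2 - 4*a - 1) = 30*a^4 + 44*a^3 + 3*a^2 - 8*a - 3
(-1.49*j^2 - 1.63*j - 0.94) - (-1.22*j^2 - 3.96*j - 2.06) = -0.27*j^2 + 2.33*j + 1.12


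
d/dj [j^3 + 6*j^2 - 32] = 3*j*(j + 4)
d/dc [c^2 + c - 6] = 2*c + 1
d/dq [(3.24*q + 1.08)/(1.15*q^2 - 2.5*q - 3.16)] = (3.726*q^2 - 8.1*q - (2.3*q - 2.5)*(3.24*q + 1.08) - 10.2384)/(-1.15*q^2 + 2.5*q + 3.16)^2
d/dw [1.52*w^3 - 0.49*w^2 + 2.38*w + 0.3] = 4.56*w^2 - 0.98*w + 2.38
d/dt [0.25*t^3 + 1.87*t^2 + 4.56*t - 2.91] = 0.75*t^2 + 3.74*t + 4.56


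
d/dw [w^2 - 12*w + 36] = 2*w - 12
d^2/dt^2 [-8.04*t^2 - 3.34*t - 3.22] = -16.0800000000000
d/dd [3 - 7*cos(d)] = 7*sin(d)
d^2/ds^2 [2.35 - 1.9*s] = 0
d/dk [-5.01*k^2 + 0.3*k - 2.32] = 0.3 - 10.02*k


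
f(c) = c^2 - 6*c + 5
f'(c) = 2*c - 6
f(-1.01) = 12.08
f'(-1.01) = -8.02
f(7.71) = 18.18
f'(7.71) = 9.42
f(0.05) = 4.70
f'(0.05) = -5.90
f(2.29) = -3.50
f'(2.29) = -1.42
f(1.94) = -2.88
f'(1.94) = -2.12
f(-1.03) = 12.24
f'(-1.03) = -8.06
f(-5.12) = 61.93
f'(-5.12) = -16.24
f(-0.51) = 8.32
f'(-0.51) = -7.02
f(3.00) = -4.00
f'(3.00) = 0.00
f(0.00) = 5.00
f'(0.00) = -6.00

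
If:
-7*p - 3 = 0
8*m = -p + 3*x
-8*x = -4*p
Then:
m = -3/112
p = -3/7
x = -3/14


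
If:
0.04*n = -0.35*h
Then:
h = -0.114285714285714*n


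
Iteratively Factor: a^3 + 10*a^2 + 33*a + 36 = (a + 3)*(a^2 + 7*a + 12) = (a + 3)^2*(a + 4)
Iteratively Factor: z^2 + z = (z + 1)*(z)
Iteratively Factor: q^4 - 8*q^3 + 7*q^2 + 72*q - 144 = (q - 4)*(q^3 - 4*q^2 - 9*q + 36) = (q - 4)^2*(q^2 - 9) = (q - 4)^2*(q - 3)*(q + 3)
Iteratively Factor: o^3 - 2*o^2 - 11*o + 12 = (o - 4)*(o^2 + 2*o - 3) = (o - 4)*(o + 3)*(o - 1)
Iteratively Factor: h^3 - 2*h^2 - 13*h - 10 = (h + 2)*(h^2 - 4*h - 5) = (h + 1)*(h + 2)*(h - 5)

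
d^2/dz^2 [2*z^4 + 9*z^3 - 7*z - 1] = 6*z*(4*z + 9)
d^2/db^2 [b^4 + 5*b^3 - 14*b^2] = 12*b^2 + 30*b - 28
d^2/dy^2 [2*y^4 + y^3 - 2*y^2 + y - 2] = 24*y^2 + 6*y - 4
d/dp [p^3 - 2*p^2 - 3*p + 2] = 3*p^2 - 4*p - 3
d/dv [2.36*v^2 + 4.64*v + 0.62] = 4.72*v + 4.64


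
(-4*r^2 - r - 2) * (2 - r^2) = 4*r^4 + r^3 - 6*r^2 - 2*r - 4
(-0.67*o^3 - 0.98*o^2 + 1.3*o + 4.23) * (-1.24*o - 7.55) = 0.8308*o^4 + 6.2737*o^3 + 5.787*o^2 - 15.0602*o - 31.9365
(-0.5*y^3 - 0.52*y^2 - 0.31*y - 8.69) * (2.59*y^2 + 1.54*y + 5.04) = -1.295*y^5 - 2.1168*y^4 - 4.1237*y^3 - 25.6053*y^2 - 14.945*y - 43.7976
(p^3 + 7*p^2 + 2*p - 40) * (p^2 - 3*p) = p^5 + 4*p^4 - 19*p^3 - 46*p^2 + 120*p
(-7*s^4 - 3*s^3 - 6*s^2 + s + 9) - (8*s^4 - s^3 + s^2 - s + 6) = -15*s^4 - 2*s^3 - 7*s^2 + 2*s + 3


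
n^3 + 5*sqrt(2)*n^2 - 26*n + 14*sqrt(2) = (n - sqrt(2))^2*(n + 7*sqrt(2))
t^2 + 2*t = t*(t + 2)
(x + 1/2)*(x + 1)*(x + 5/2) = x^3 + 4*x^2 + 17*x/4 + 5/4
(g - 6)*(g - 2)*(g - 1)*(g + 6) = g^4 - 3*g^3 - 34*g^2 + 108*g - 72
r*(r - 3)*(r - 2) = r^3 - 5*r^2 + 6*r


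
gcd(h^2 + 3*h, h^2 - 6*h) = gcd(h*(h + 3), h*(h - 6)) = h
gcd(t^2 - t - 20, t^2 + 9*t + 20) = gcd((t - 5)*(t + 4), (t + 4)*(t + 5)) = t + 4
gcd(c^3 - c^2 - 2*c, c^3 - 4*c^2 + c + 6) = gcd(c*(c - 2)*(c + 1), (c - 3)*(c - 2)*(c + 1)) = c^2 - c - 2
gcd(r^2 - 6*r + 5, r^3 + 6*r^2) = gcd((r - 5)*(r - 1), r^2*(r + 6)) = 1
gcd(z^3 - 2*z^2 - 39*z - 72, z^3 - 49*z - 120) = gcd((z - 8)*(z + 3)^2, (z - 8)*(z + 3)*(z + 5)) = z^2 - 5*z - 24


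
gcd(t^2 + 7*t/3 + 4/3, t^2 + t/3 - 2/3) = t + 1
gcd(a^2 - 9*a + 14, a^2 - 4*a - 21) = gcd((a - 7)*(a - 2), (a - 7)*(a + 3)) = a - 7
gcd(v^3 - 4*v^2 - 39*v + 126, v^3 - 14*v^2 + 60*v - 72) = 1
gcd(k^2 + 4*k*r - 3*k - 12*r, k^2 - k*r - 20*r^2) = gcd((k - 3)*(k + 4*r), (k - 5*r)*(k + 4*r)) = k + 4*r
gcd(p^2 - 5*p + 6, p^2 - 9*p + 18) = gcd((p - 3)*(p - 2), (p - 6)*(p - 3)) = p - 3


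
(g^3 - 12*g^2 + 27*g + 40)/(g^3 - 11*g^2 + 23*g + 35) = (g - 8)/(g - 7)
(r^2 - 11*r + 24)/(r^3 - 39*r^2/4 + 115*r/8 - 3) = 8*(r - 3)/(8*r^2 - 14*r + 3)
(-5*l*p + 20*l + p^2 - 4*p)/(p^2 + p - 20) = (-5*l + p)/(p + 5)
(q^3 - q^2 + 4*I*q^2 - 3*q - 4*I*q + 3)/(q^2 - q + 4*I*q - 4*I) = (q^2 + 4*I*q - 3)/(q + 4*I)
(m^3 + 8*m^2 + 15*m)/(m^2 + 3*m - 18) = m*(m^2 + 8*m + 15)/(m^2 + 3*m - 18)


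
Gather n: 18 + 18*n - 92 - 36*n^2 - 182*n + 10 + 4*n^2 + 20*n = -32*n^2 - 144*n - 64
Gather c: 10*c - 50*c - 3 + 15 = 12 - 40*c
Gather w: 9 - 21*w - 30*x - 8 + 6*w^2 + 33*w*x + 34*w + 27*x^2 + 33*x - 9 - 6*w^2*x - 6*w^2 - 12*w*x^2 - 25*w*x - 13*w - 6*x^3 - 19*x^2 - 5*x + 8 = -6*w^2*x + w*(-12*x^2 + 8*x) - 6*x^3 + 8*x^2 - 2*x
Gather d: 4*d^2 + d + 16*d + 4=4*d^2 + 17*d + 4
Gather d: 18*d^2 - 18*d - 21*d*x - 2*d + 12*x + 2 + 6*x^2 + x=18*d^2 + d*(-21*x - 20) + 6*x^2 + 13*x + 2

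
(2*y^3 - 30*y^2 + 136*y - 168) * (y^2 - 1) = 2*y^5 - 30*y^4 + 134*y^3 - 138*y^2 - 136*y + 168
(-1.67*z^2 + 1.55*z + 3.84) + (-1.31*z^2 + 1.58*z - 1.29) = -2.98*z^2 + 3.13*z + 2.55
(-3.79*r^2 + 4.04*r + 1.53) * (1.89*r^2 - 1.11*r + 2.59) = -7.1631*r^4 + 11.8425*r^3 - 11.4088*r^2 + 8.7653*r + 3.9627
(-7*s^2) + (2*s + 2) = -7*s^2 + 2*s + 2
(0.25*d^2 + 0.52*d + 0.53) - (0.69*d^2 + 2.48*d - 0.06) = -0.44*d^2 - 1.96*d + 0.59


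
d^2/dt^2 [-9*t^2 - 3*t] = -18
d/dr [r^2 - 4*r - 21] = 2*r - 4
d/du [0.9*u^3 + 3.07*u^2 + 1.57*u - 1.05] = 2.7*u^2 + 6.14*u + 1.57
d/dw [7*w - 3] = 7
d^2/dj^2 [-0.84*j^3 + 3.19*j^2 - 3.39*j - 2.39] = 6.38 - 5.04*j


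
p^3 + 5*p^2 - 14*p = p*(p - 2)*(p + 7)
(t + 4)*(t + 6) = t^2 + 10*t + 24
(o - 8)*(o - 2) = o^2 - 10*o + 16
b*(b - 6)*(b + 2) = b^3 - 4*b^2 - 12*b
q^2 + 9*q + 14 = (q + 2)*(q + 7)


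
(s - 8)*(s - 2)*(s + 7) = s^3 - 3*s^2 - 54*s + 112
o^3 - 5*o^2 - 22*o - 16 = (o - 8)*(o + 1)*(o + 2)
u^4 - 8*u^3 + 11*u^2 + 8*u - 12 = (u - 6)*(u - 2)*(u - 1)*(u + 1)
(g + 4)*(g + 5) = g^2 + 9*g + 20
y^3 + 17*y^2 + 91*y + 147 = (y + 3)*(y + 7)^2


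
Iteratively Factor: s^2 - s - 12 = (s - 4)*(s + 3)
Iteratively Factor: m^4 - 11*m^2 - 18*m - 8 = (m + 2)*(m^3 - 2*m^2 - 7*m - 4) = (m - 4)*(m + 2)*(m^2 + 2*m + 1) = (m - 4)*(m + 1)*(m + 2)*(m + 1)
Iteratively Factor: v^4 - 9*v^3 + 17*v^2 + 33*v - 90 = (v - 3)*(v^3 - 6*v^2 - v + 30) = (v - 3)*(v + 2)*(v^2 - 8*v + 15) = (v - 5)*(v - 3)*(v + 2)*(v - 3)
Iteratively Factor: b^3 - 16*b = (b + 4)*(b^2 - 4*b) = (b - 4)*(b + 4)*(b)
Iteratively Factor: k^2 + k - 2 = (k - 1)*(k + 2)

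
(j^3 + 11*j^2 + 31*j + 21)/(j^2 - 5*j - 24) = (j^2 + 8*j + 7)/(j - 8)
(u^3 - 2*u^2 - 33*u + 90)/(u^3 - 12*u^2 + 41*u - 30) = (u^2 + 3*u - 18)/(u^2 - 7*u + 6)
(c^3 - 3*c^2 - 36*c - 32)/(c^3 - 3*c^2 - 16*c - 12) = (c^2 - 4*c - 32)/(c^2 - 4*c - 12)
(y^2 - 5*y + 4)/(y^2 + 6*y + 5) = (y^2 - 5*y + 4)/(y^2 + 6*y + 5)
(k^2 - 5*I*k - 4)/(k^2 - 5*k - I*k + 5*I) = (k - 4*I)/(k - 5)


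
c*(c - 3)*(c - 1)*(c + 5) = c^4 + c^3 - 17*c^2 + 15*c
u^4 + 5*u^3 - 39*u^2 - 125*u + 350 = (u - 5)*(u - 2)*(u + 5)*(u + 7)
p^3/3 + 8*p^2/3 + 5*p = p*(p/3 + 1)*(p + 5)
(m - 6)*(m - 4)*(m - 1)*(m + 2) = m^4 - 9*m^3 + 12*m^2 + 44*m - 48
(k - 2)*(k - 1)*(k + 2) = k^3 - k^2 - 4*k + 4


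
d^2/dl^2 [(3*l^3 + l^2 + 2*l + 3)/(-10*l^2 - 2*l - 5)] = 14*(-6*l^3 - 120*l^2 - 15*l + 19)/(1000*l^6 + 600*l^5 + 1620*l^4 + 608*l^3 + 810*l^2 + 150*l + 125)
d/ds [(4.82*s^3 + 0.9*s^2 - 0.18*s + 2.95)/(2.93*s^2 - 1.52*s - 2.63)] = (14.1226*s^4 - 14.6528*s^3 - 38.8704*s^2 - 22.021*s + 4.9574)/(8.5849*s^4 - 8.9072*s^3 - 13.1014*s^2 + 7.9952*s + 6.9169)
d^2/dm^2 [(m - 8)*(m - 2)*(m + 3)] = 6*m - 14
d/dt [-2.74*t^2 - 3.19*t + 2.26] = -5.48*t - 3.19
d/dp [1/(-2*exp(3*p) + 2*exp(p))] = (3*exp(2*p) - 1)*exp(-p)/(2*(1 - exp(2*p))^2)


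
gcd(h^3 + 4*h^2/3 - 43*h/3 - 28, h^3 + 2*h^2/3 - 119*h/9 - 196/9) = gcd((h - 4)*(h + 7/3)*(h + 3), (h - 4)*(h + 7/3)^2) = h^2 - 5*h/3 - 28/3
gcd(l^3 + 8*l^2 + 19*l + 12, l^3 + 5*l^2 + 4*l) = l^2 + 5*l + 4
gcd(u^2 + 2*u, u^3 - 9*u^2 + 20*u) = u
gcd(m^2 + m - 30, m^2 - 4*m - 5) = m - 5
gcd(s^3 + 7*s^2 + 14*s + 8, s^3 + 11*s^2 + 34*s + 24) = s^2 + 5*s + 4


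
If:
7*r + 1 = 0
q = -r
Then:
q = 1/7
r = -1/7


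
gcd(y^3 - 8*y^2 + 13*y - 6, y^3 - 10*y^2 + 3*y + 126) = y - 6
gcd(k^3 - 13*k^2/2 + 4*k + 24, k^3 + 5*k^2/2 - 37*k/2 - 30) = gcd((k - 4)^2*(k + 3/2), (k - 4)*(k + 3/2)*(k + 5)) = k^2 - 5*k/2 - 6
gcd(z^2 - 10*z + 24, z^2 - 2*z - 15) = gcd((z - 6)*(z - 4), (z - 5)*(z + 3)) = 1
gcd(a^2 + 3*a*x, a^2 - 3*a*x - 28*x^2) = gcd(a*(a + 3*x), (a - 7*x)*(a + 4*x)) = 1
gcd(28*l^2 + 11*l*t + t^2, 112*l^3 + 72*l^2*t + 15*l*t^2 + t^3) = 28*l^2 + 11*l*t + t^2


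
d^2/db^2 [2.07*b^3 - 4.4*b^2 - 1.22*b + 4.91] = 12.42*b - 8.8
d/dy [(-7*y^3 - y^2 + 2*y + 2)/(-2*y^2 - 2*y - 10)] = (7*y^4 + 14*y^3 + 108*y^2 + 14*y - 8)/(2*(y^4 + 2*y^3 + 11*y^2 + 10*y + 25))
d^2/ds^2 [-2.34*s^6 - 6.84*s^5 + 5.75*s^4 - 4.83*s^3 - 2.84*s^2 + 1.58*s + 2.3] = -70.2*s^4 - 136.8*s^3 + 69.0*s^2 - 28.98*s - 5.68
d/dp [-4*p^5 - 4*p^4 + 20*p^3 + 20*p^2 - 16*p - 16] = -20*p^4 - 16*p^3 + 60*p^2 + 40*p - 16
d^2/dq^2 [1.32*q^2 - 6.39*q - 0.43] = 2.64000000000000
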